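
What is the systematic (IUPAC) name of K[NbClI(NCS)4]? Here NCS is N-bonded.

potassium chloroiodotetraisothiocyanatoniobate(V)

The 1 potassium counter-ion carries a total charge of +1, so each complex ion is 1−.
Ligand charges: 1×chloro (-1 each), 4×isothiocyanato (-1 each), 1×iodo (-1 each); total -6. So Nb + (-6) = 1−, giving Nb = +5.
The complex ion is anionic, so niobium takes the -ate form niobate(V).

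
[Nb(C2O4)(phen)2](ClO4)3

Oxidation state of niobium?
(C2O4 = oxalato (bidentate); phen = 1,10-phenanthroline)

3 perchlorate outside the brackets (-1 each) → the complex ion is 3+.
Ligand charges: 1×C2O4 = -2; 2×phen neutral; sum -2.
Nb + (-2) = 3+ ⇒ Nb is +5.

+5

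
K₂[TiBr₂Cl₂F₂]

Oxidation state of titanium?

2 potassium outside the brackets (+1 each) → the complex ion is 2−.
Ligand charges: 2×Br = -2; 2×F = -2; 2×Cl = -2; sum -6.
Ti + (-6) = 2− ⇒ Ti is +4.

+4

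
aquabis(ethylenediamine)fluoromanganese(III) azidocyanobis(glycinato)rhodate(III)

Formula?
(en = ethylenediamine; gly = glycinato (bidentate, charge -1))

[Mn(en)2F(H2O)][Rh(CN)(gly)2(N3)]2

Cation [Mn…]: ligand charges -1, Mn(III) ⇒ ion charge 2+.
Anion [Rh…]: ligand charges -4, Rh(III) ⇒ ion charge 1−.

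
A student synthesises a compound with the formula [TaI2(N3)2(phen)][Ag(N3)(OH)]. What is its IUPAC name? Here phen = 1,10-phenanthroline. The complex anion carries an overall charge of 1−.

diazidodiiodo(1,10-phenanthroline)tantalum(V) azidohydroxoargentate(I)

Both ions are complex: the cation is named first with the plain metal name, the anion second with the -ate form; each ion's ligands are alphabetised independently.
The complex anion is given as 1−; its ligand charges sum to -2, so Ag = +1.
A 1:1 salt means the cation carries the equal and opposite charge, 1+.
Cation: ligand charges sum to -4; for the ion to be 1+, Ta = +5.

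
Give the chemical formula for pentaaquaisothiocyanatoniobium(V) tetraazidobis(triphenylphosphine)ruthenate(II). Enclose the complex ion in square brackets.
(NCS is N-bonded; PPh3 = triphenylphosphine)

Cation [Nb…]: ligand charges -1, Nb(V) ⇒ ion charge 4+.
Anion [Ru…]: ligand charges -4, Ru(II) ⇒ ion charge 2−.
One 4+ cation requires 2 of the 2− anion.

[Nb(H2O)5(NCS)][Ru(N3)4(PPh3)2]2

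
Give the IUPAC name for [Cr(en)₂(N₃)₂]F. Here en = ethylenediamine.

diazidobis(ethylenediamine)chromium(III) fluoride

The 1 fluoride counter-ion carries a total charge of -1, so each complex ion is 1+.
Ligand charges: 2×ethylenediamine (neutral), 2×azido (-1 each); total -2. So Cr + (-2) = 1+, giving Cr = +3.
Ligands are named alphabetically: azido before ethylenediamine.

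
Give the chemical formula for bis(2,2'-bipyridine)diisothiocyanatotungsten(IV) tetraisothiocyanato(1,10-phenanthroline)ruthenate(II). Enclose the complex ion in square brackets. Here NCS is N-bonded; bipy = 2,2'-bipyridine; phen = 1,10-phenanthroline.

[W(bipy)2(NCS)2][Ru(NCS)4(phen)]

Cation [W…]: ligand charges -2, W(IV) ⇒ ion charge 2+.
Anion [Ru…]: ligand charges -4, Ru(II) ⇒ ion charge 2−.
One 2+ cation balances one 2− anion.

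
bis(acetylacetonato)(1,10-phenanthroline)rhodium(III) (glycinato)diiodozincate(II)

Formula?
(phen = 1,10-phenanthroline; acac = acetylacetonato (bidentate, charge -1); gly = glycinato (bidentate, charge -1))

Cation [Rh…]: ligand charges -2, Rh(III) ⇒ ion charge 1+.
Anion [Zn…]: ligand charges -3, Zn(II) ⇒ ion charge 1−.
One 1+ cation balances one 1− anion.

[Rh(acac)2(phen)][Zn(gly)I2]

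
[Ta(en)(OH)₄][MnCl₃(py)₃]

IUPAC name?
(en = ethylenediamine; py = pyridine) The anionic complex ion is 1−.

Both ions are complex: the cation is named first with the plain metal name, the anion second with the -ate form; each ion's ligands are alphabetised independently.
The complex anion is given as 1−; its ligand charges sum to -3, so Mn = +2.
A 1:1 salt means the cation carries the equal and opposite charge, 1+.
Cation: ligand charges sum to -4; for the ion to be 1+, Ta = +5.

(ethylenediamine)tetrahydroxotantalum(V) trichlorotris(pyridine)manganate(II)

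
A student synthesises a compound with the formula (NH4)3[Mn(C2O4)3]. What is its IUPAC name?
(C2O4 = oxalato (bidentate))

ammonium trioxalatomanganate(III)

The 3 ammonium counter-ions carry a total charge of +3, so each complex ion is 3−.
Ligand charges: 3×oxalato (-2 each); total -6. So Mn + (-6) = 3−, giving Mn = +3.
The complex ion is anionic, so manganese takes the -ate form manganate(III).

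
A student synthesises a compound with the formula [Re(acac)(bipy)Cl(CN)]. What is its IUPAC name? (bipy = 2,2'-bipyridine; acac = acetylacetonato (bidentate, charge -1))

(acetylacetonato)(2,2'-bipyridine)chlorocyanorhenium(III)

There is no counter-ion, so the complex is neutral overall.
Ligand charges: 1×2,2'-bipyridine (neutral), 1×cyano (-1 each), 1×acetylacetonato (-1 each), 1×chloro (-1 each); total -3. So Re + (-3) = 0, giving Re = +3.
Ligands are named alphabetically: acetylacetonato before bipyridine before chloro before cyano.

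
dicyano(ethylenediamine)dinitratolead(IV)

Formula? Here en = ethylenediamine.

Ligands: 2 cyano (CN, -1), 1 ethylenediamine (en, neutral), 2 nitrato (NO3, -1). Ligand charge sum = -4.
With Pb in oxidation state +4, the complex ion is [Pb...].

[Pb(CN)2(en)(NO3)2]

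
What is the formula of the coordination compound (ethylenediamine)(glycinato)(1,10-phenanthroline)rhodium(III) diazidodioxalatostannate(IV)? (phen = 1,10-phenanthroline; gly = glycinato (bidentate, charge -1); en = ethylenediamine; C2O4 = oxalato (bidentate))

[Rh(en)(gly)(phen)][Sn(C2O4)2(N3)2]

Cation [Rh…]: ligand charges -1, Rh(III) ⇒ ion charge 2+.
Anion [Sn…]: ligand charges -6, Sn(IV) ⇒ ion charge 2−.
One 2+ cation balances one 2− anion.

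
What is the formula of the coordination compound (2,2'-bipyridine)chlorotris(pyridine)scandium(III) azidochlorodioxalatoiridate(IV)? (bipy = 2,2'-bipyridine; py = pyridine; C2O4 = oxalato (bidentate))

[Sc(bipy)Cl(py)3][Ir(C2O4)2Cl(N3)]

Cation [Sc…]: ligand charges -1, Sc(III) ⇒ ion charge 2+.
Anion [Ir…]: ligand charges -6, Ir(IV) ⇒ ion charge 2−.
One 2+ cation balances one 2− anion.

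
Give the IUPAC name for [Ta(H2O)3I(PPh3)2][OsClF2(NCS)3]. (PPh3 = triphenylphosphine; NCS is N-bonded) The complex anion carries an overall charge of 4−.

Both ions are complex: the cation is named first with the plain metal name, the anion second with the -ate form; each ion's ligands are alphabetised independently.
The complex anion is given as 4−; its ligand charges sum to -6, so Os = +2.
A 1:1 salt means the cation carries the equal and opposite charge, 4+.
Cation: ligand charges sum to -1; for the ion to be 4+, Ta = +5.

triaquaiodobis(triphenylphosphine)tantalum(V) chlorodifluorotriisothiocyanatoosmate(II)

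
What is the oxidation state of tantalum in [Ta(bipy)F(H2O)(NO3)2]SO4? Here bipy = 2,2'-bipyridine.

1 sulfate outside the brackets (-2 each) → the complex ion is 2+.
Ligand charges: 2×NO3 = -2; 1×F = -1; 1×bipy neutral; 1×H2O neutral; sum -3.
Ta + (-3) = 2+ ⇒ Ta is +5.

+5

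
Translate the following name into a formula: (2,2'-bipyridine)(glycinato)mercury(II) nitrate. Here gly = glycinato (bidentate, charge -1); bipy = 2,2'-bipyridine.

[Hg(bipy)(gly)]NO3

Ligands: 1 glycinato (gly, -1), 1 2,2'-bipyridine (bipy, neutral). Ligand charge sum = -1.
Charge balance with nitrate (-1) requires 1 complex ion per 1 nitrate.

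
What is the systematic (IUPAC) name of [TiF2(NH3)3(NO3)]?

triamminedifluoronitratotitanium(III)

There is no counter-ion, so the complex is neutral overall.
Ligand charges: 1×nitrato (-1 each), 3×ammine (neutral), 2×fluoro (-1 each); total -3. So Ti + (-3) = 0, giving Ti = +3.
Ligands are named alphabetically: ammine before fluoro before nitrato.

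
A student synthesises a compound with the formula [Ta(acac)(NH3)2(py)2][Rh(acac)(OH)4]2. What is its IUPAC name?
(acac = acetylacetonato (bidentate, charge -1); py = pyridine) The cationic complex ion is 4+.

(acetylacetonato)diamminebis(pyridine)tantalum(V) (acetylacetonato)tetrahydroxorhodate(III)

The complex cation is given as 4+; its ligand charges sum to -1, so Ta = +5.
With 2 anions per cation, each anion must be 4/2 = 2−.
Anion: ligand charges sum to -5; for the ion to be 2−, Rh = +3.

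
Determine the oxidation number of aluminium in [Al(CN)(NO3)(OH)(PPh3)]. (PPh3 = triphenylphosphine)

No counter-ion: the bracketed complex is neutral.
Ligand charges: 1×NO3 = -1; 1×CN = -1; 1×OH = -1; 1×PPh3 neutral; sum -3.
Al + (-3) = 0 ⇒ Al is +3.

+3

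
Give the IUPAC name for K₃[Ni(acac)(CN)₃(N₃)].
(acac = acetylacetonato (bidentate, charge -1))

potassium (acetylacetonato)azidotricyanonickelate(II)

The 3 potassium counter-ions carry a total charge of +3, so each complex ion is 3−.
Ligand charges: 1×azido (-1 each), 1×acetylacetonato (-1 each), 3×cyano (-1 each); total -5. So Ni + (-5) = 3−, giving Ni = +2.
Ligands are named alphabetically: acetylacetonato before azido before cyano.
The complex ion is anionic, so nickel takes the -ate form nickelate(II).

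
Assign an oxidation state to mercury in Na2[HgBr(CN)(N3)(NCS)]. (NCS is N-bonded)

2 sodium outside the brackets (+1 each) → the complex ion is 2−.
Ligand charges: 1×CN = -1; 1×NCS = -1; 1×N3 = -1; 1×Br = -1; sum -4.
Hg + (-4) = 2− ⇒ Hg is +2.

+2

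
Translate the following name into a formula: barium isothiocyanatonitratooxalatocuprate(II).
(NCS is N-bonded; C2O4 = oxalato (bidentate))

Ba[Cu(C2O4)(NCS)(NO3)]

Ligands: 1 nitrato (NO3, -1), 1 isothiocyanato (NCS, -1), 1 oxalato (C2O4, -2). Ligand charge sum = -4.
With Cu in oxidation state +2, the complex ion is [Cu...]^2−.
Charge balance with barium (+2) requires 1 complex ion per 1 barium.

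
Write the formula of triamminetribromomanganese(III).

[MnBr3(NH3)3]

Ligands: 3 ammine (NH3, neutral), 3 bromo (Br, -1). Ligand charge sum = -3.
With Mn in oxidation state +3, the complex ion is [Mn...].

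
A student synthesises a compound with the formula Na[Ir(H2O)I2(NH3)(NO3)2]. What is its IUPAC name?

sodium ammineaquadiiododinitratoiridate(III)

The 1 sodium counter-ion carries a total charge of +1, so each complex ion is 1−.
Ligand charges: 2×iodo (-1 each), 2×nitrato (-1 each), 1×ammine (neutral), 1×aqua (neutral); total -4. So Ir + (-4) = 1−, giving Ir = +3.
Ligands are named alphabetically: ammine before aqua before iodo before nitrato.
The complex ion is anionic, so iridium takes the -ate form iridate(III).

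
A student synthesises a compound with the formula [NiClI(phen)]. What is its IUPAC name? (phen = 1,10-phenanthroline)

chloroiodo(1,10-phenanthroline)nickel(II)

There is no counter-ion, so the complex is neutral overall.
Ligand charges: 1×iodo (-1 each), 1×chloro (-1 each), 1×1,10-phenanthroline (neutral); total -2. So Ni + (-2) = 0, giving Ni = +2.
Ligands are named alphabetically: chloro before iodo before phenanthroline.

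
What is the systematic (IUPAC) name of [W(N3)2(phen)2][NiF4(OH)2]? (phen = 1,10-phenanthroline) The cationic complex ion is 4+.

The complex cation is given as 4+; its ligand charges sum to -2, so W = +6.
A 1:1 salt means the anion carries the equal and opposite charge, 4−.
Anion: ligand charges sum to -6; for the ion to be 4−, Ni = +2.

diazidobis(1,10-phenanthroline)tungsten(VI) tetrafluorodihydroxonickelate(II)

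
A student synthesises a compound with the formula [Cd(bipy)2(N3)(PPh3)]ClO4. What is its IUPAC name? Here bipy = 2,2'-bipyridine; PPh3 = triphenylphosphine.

The 1 perchlorate counter-ion carries a total charge of -1, so each complex ion is 1+.
Ligand charges: 1×azido (-1 each), 2×2,2'-bipyridine (neutral), 1×triphenylphosphine (neutral); total -1. So Cd + (-1) = 1+, giving Cd = +2.
Ligands are named alphabetically: azido before bipyridine before triphenylphosphine.

azidobis(2,2'-bipyridine)(triphenylphosphine)cadmium(II) perchlorate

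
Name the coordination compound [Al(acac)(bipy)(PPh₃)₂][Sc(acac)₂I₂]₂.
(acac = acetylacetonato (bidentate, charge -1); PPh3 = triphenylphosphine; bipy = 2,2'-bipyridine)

Both ions are complex: the cation is named first with the plain metal name, the anion second with the -ate form; each ion's ligands are alphabetised independently.
Scandium is always +3 in its complexes; the anion's ligand charges sum to -4, so the complex anion is 1−.
With 2 anions per cation, the cation must be 2×1 = 2+.
Cation: ligand charges sum to -1; for the ion to be 2+, Al = +3.

(acetylacetonato)(2,2'-bipyridine)bis(triphenylphosphine)aluminium(III) bis(acetylacetonato)diiodoscandate(III)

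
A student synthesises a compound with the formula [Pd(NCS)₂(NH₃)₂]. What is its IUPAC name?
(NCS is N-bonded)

diamminediisothiocyanatopalladium(II)

There is no counter-ion, so the complex is neutral overall.
Ligand charges: 2×isothiocyanato (-1 each), 2×ammine (neutral); total -2. So Pd + (-2) = 0, giving Pd = +2.
Ligands are named alphabetically: ammine before isothiocyanato.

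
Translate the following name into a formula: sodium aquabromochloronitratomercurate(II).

Na[HgBrCl(H2O)(NO3)]

Ligands: 1 aqua (H2O, neutral), 1 nitrato (NO3, -1), 1 chloro (Cl, -1), 1 bromo (Br, -1). Ligand charge sum = -3.
Charge balance with sodium (+1) requires 1 complex ion per 1 sodium.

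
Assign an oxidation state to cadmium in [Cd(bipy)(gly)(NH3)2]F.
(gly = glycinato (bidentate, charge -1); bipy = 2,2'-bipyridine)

1 fluoride outside the brackets (-1 each) → the complex ion is 1+.
Ligand charges: 1×gly = -1; 1×bipy neutral; 2×NH3 neutral; sum -1.
Cd + (-1) = 1+ ⇒ Cd is +2.

+2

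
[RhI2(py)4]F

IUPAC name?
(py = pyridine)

diiodotetrakis(pyridine)rhodium(III) fluoride

The 1 fluoride counter-ion carries a total charge of -1, so each complex ion is 1+.
Ligand charges: 2×iodo (-1 each), 4×pyridine (neutral); total -2. So Rh + (-2) = 1+, giving Rh = +3.
Ligands are named alphabetically: iodo before pyridine.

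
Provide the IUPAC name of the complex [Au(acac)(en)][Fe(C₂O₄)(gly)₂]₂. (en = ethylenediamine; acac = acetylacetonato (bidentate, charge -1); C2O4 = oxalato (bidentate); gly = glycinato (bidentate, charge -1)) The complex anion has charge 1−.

The complex anion is given as 1−; its ligand charges sum to -4, so Fe = +3.
With 2 anions per cation, the cation must be 2×1 = 2+.
Cation: ligand charges sum to -1; for the ion to be 2+, Au = +3.

(acetylacetonato)(ethylenediamine)gold(III) bis(glycinato)oxalatoferrate(III)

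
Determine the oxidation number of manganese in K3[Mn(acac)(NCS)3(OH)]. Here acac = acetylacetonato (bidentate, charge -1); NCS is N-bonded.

+2

3 potassium outside the brackets (+1 each) → the complex ion is 3−.
Ligand charges: 1×acac = -1; 3×NCS = -3; 1×OH = -1; sum -5.
Mn + (-5) = 3− ⇒ Mn is +2.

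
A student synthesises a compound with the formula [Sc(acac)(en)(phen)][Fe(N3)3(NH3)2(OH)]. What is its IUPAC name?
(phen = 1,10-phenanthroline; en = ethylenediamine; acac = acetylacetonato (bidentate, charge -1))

(acetylacetonato)(ethylenediamine)(1,10-phenanthroline)scandium(III) diamminetriazidohydroxoferrate(II)

Both ions are complex: the cation is named first with the plain metal name, the anion second with the -ate form; each ion's ligands are alphabetised independently.
Scandium is always +3 in its complexes; the cation's ligand charges sum to -1, so the complex cation is 2+.
A 1:1 salt means the anion carries the equal and opposite charge, 2−.
Anion: ligand charges sum to -4; for the ion to be 2−, Fe = +2.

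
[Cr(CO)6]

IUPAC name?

There is no counter-ion, so the complex is neutral overall.
Ligand charges: 6×carbonyl (neutral); total 0. So Cr + (0) = 0, giving Cr = 0.

hexacarbonylchromium(0)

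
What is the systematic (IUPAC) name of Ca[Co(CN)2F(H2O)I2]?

The 1 calcium counter-ion carries a total charge of +2, so each complex ion is 2−.
Ligand charges: 1×fluoro (-1 each), 2×cyano (-1 each), 2×iodo (-1 each), 1×aqua (neutral); total -5. So Co + (-5) = 2−, giving Co = +3.
Ligands are named alphabetically: aqua before cyano before fluoro before iodo.
The complex ion is anionic, so cobalt takes the -ate form cobaltate(III).

calcium aquadicyanofluorodiiodocobaltate(III)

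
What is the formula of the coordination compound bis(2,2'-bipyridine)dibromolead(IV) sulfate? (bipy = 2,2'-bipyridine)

[Pb(bipy)2Br2]SO4

Ligands: 2 bromo (Br, -1), 2 2,2'-bipyridine (bipy, neutral). Ligand charge sum = -2.
Charge balance with sulfate (-2) requires 1 complex ion per 1 sulfate.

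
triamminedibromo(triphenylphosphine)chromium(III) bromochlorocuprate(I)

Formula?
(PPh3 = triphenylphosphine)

[CrBr2(NH3)3(PPh3)][CuBrCl]

Cation [Cr…]: ligand charges -2, Cr(III) ⇒ ion charge 1+.
Anion [Cu…]: ligand charges -2, Cu(I) ⇒ ion charge 1−.
One 1+ cation balances one 1− anion.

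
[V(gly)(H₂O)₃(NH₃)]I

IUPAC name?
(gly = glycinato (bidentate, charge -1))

amminetriaqua(glycinato)vanadium(II) iodide

The 1 iodide counter-ion carries a total charge of -1, so each complex ion is 1+.
Ligand charges: 3×aqua (neutral), 1×glycinato (-1 each), 1×ammine (neutral); total -1. So V + (-1) = 1+, giving V = +2.
Ligands are named alphabetically: ammine before aqua before glycinato.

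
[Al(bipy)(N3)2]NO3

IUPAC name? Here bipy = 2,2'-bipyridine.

diazido(2,2'-bipyridine)aluminium(III) nitrate

The 1 nitrate counter-ion carries a total charge of -1, so each complex ion is 1+.
Ligand charges: 1×2,2'-bipyridine (neutral), 2×azido (-1 each); total -2. So Al + (-2) = 1+, giving Al = +3.
Ligands are named alphabetically: azido before bipyridine.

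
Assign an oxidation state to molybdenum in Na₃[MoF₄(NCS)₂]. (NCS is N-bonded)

+3

3 sodium outside the brackets (+1 each) → the complex ion is 3−.
Ligand charges: 4×F = -4; 2×NCS = -2; sum -6.
Mo + (-6) = 3− ⇒ Mo is +3.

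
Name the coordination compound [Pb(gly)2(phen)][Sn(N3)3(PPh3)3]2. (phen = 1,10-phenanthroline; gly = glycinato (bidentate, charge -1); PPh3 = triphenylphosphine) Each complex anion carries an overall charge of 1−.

bis(glycinato)(1,10-phenanthroline)lead(IV) triazidotris(triphenylphosphine)stannate(II)

The complex anion is given as 1−; its ligand charges sum to -3, so Sn = +2.
With 2 anions per cation, the cation must be 2×1 = 2+.
Cation: ligand charges sum to -2; for the ion to be 2+, Pb = +4.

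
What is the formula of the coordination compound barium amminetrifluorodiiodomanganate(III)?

Ligands: 3 fluoro (F, -1), 2 iodo (I, -1), 1 ammine (NH3, neutral). Ligand charge sum = -5.
With Mn in oxidation state +3, the complex ion is [Mn...]^2−.
Charge balance with barium (+2) requires 1 complex ion per 1 barium.

Ba[MnF3I2(NH3)]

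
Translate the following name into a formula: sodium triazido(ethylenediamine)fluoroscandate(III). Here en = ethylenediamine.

Na[Sc(en)F(N3)3]

Ligands: 1 ethylenediamine (en, neutral), 3 azido (N3, -1), 1 fluoro (F, -1). Ligand charge sum = -4.
Charge balance with sodium (+1) requires 1 complex ion per 1 sodium.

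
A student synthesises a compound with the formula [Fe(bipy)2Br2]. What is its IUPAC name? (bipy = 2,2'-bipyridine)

There is no counter-ion, so the complex is neutral overall.
Ligand charges: 2×2,2'-bipyridine (neutral), 2×bromo (-1 each); total -2. So Fe + (-2) = 0, giving Fe = +2.
Ligands are named alphabetically: bipyridine before bromo.

bis(2,2'-bipyridine)dibromoiron(II)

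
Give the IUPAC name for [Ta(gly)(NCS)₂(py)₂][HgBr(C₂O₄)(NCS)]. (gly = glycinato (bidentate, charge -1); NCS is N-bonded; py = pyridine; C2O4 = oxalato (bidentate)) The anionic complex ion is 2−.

(glycinato)diisothiocyanatobis(pyridine)tantalum(V) bromoisothiocyanatooxalatomercurate(II)

The complex anion is given as 2−; its ligand charges sum to -4, so Hg = +2.
A 1:1 salt means the cation carries the equal and opposite charge, 2+.
Cation: ligand charges sum to -3; for the ion to be 2+, Ta = +5.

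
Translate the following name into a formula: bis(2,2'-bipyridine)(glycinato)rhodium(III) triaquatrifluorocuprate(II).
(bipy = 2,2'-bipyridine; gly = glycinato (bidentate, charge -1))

Cation [Rh…]: ligand charges -1, Rh(III) ⇒ ion charge 2+.
Anion [Cu…]: ligand charges -3, Cu(II) ⇒ ion charge 1−.
One 2+ cation requires 2 of the 1− anion.

[Rh(bipy)2(gly)][CuF3(H2O)3]2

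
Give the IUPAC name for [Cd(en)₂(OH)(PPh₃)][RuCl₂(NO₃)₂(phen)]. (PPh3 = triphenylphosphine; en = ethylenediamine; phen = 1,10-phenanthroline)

Both ions are complex: the cation is named first with the plain metal name, the anion second with the -ate form; each ion's ligands are alphabetised independently.
Cadmium is always +2 in its complexes; the cation's ligand charges sum to -1, so the complex cation is 1+.
A 1:1 salt means the anion carries the equal and opposite charge, 1−.
Anion: ligand charges sum to -4; for the ion to be 1−, Ru = +3.

bis(ethylenediamine)hydroxo(triphenylphosphine)cadmium(II) dichlorodinitrato(1,10-phenanthroline)ruthenate(III)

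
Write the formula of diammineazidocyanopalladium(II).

[Pd(CN)(N3)(NH3)2]

Ligands: 1 cyano (CN, -1), 2 ammine (NH3, neutral), 1 azido (N3, -1). Ligand charge sum = -2.
With Pd in oxidation state +2, the complex ion is [Pd...].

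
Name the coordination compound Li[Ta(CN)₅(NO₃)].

The 1 lithium counter-ion carries a total charge of +1, so each complex ion is 1−.
Ligand charges: 5×cyano (-1 each), 1×nitrato (-1 each); total -6. So Ta + (-6) = 1−, giving Ta = +5.
Ligands are named alphabetically: cyano before nitrato.
The complex ion is anionic, so tantalum takes the -ate form tantalate(V).

lithium pentacyanonitratotantalate(V)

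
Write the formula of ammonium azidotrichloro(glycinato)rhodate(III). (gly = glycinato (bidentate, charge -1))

(NH4)2[RhCl3(gly)(N3)]

Ligands: 1 glycinato (gly, -1), 3 chloro (Cl, -1), 1 azido (N3, -1). Ligand charge sum = -5.
With Rh in oxidation state +3, the complex ion is [Rh...]^2−.
Charge balance with ammonium (+1) requires 1 complex ion per 2 ammonium.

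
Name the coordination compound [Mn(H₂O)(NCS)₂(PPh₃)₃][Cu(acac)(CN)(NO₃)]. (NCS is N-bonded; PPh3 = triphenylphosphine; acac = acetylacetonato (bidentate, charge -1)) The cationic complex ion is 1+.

aquadiisothiocyanatotris(triphenylphosphine)manganese(III) (acetylacetonato)cyanonitratocuprate(II)

The complex cation is given as 1+; its ligand charges sum to -2, so Mn = +3.
A 1:1 salt means the anion carries the equal and opposite charge, 1−.
Anion: ligand charges sum to -3; for the ion to be 1−, Cu = +2.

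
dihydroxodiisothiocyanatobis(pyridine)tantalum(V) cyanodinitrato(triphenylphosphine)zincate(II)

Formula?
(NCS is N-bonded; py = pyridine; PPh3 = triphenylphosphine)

[Ta(NCS)2(OH)2(py)2][Zn(CN)(NO3)2(PPh3)]

Cation [Ta…]: ligand charges -4, Ta(V) ⇒ ion charge 1+.
Anion [Zn…]: ligand charges -3, Zn(II) ⇒ ion charge 1−.
One 1+ cation balances one 1− anion.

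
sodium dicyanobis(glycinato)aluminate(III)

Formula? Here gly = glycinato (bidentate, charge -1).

Na[Al(CN)2(gly)2]

Ligands: 2 glycinato (gly, -1), 2 cyano (CN, -1). Ligand charge sum = -4.
Charge balance with sodium (+1) requires 1 complex ion per 1 sodium.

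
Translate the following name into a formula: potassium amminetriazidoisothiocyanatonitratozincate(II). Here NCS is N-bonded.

Ligands: 1 isothiocyanato (NCS, -1), 1 nitrato (NO3, -1), 1 ammine (NH3, neutral), 3 azido (N3, -1). Ligand charge sum = -5.
With Zn in oxidation state +2, the complex ion is [Zn...]^3−.
Charge balance with potassium (+1) requires 1 complex ion per 3 potassium.

K3[Zn(N3)3(NCS)(NH3)(NO3)]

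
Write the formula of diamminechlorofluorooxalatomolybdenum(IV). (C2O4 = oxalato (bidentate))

[Mo(C2O4)ClF(NH3)2]

Ligands: 1 oxalato (C2O4, -2), 1 chloro (Cl, -1), 2 ammine (NH3, neutral), 1 fluoro (F, -1). Ligand charge sum = -4.
With Mo in oxidation state +4, the complex ion is [Mo...].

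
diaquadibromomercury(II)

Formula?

Ligands: 2 aqua (H2O, neutral), 2 bromo (Br, -1). Ligand charge sum = -2.
With Hg in oxidation state +2, the complex ion is [Hg...].

[HgBr2(H2O)2]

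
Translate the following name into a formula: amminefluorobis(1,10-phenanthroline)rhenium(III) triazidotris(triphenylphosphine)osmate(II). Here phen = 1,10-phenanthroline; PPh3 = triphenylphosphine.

[ReF(NH3)(phen)2][Os(N3)3(PPh3)3]2

Cation [Re…]: ligand charges -1, Re(III) ⇒ ion charge 2+.
Anion [Os…]: ligand charges -3, Os(II) ⇒ ion charge 1−.
One 2+ cation requires 2 of the 1− anion.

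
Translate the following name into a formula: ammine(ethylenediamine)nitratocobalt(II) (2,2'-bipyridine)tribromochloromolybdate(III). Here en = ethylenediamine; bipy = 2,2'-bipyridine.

Cation [Co…]: ligand charges -1, Co(II) ⇒ ion charge 1+.
Anion [Mo…]: ligand charges -4, Mo(III) ⇒ ion charge 1−.

[Co(en)(NH3)(NO3)][Mo(bipy)Br3Cl]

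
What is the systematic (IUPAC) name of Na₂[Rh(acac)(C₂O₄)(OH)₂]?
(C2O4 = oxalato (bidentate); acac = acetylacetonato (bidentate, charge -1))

The 2 sodium counter-ions carry a total charge of +2, so each complex ion is 2−.
Ligand charges: 2×hydroxo (-1 each), 1×oxalato (-2 each), 1×acetylacetonato (-1 each); total -5. So Rh + (-5) = 2−, giving Rh = +3.
The complex ion is anionic, so rhodium takes the -ate form rhodate(III).

sodium (acetylacetonato)dihydroxooxalatorhodate(III)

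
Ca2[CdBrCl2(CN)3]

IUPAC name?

The 2 calcium counter-ions carry a total charge of +4, so each complex ion is 4−.
Ligand charges: 1×bromo (-1 each), 3×cyano (-1 each), 2×chloro (-1 each); total -6. So Cd + (-6) = 4−, giving Cd = +2.
Ligands are named alphabetically: bromo before chloro before cyano.
The complex ion is anionic, so cadmium takes the -ate form cadmate(II).

calcium bromodichlorotricyanocadmate(II)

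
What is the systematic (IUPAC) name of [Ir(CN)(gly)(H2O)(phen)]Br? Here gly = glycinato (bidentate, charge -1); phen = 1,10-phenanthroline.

aquacyano(glycinato)(1,10-phenanthroline)iridium(III) bromide

The 1 bromide counter-ion carries a total charge of -1, so each complex ion is 1+.
Ligand charges: 1×glycinato (-1 each), 1×aqua (neutral), 1×cyano (-1 each), 1×1,10-phenanthroline (neutral); total -2. So Ir + (-2) = 1+, giving Ir = +3.
Ligands are named alphabetically: aqua before cyano before glycinato before phenanthroline.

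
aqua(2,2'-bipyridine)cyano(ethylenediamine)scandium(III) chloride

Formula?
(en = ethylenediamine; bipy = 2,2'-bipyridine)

[Sc(bipy)(CN)(en)(H2O)]Cl2

Ligands: 1 cyano (CN, -1), 1 aqua (H2O, neutral), 1 ethylenediamine (en, neutral), 1 2,2'-bipyridine (bipy, neutral). Ligand charge sum = -1.
With Sc in oxidation state +3, the complex ion is [Sc...]^2+.
Charge balance with chloride (-1) requires 1 complex ion per 2 chloride.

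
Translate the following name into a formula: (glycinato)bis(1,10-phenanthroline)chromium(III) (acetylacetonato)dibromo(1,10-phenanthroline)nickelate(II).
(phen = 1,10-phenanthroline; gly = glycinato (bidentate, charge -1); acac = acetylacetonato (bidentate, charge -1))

Cation [Cr…]: ligand charges -1, Cr(III) ⇒ ion charge 2+.
Anion [Ni…]: ligand charges -3, Ni(II) ⇒ ion charge 1−.
One 2+ cation requires 2 of the 1− anion.

[Cr(gly)(phen)2][Ni(acac)Br2(phen)]2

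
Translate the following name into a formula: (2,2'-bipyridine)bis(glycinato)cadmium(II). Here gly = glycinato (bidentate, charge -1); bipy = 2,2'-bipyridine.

Ligands: 2 glycinato (gly, -1), 1 2,2'-bipyridine (bipy, neutral). Ligand charge sum = -2.
With Cd in oxidation state +2, the complex ion is [Cd...].

[Cd(bipy)(gly)2]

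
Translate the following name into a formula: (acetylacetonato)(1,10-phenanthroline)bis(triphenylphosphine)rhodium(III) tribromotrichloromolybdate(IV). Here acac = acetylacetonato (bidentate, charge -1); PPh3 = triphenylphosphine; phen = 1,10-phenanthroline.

[Rh(acac)(phen)(PPh3)2][MoBr3Cl3]

Cation [Rh…]: ligand charges -1, Rh(III) ⇒ ion charge 2+.
Anion [Mo…]: ligand charges -6, Mo(IV) ⇒ ion charge 2−.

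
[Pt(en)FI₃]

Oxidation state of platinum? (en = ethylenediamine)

No counter-ion: the bracketed complex is neutral.
Ligand charges: 3×I = -3; 1×F = -1; 1×en neutral; sum -4.
Pt + (-4) = 0 ⇒ Pt is +4.

+4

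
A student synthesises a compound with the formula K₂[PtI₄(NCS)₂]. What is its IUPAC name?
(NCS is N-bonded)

potassium tetraiododiisothiocyanatoplatinate(IV)

The 2 potassium counter-ions carry a total charge of +2, so each complex ion is 2−.
Ligand charges: 4×iodo (-1 each), 2×isothiocyanato (-1 each); total -6. So Pt + (-6) = 2−, giving Pt = +4.
The complex ion is anionic, so platinum takes the -ate form platinate(IV).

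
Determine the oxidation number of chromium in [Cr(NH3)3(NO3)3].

No counter-ion: the bracketed complex is neutral.
Ligand charges: 3×NH3 neutral; 3×NO3 = -3; sum -3.
Cr + (-3) = 0 ⇒ Cr is +3.

+3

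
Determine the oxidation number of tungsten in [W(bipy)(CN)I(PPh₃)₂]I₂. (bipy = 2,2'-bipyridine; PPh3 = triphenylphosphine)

+4

2 iodide outside the brackets (-1 each) → the complex ion is 2+.
Ligand charges: 1×bipy neutral; 1×CN = -1; 2×PPh3 neutral; 1×I = -1; sum -2.
W + (-2) = 2+ ⇒ W is +4.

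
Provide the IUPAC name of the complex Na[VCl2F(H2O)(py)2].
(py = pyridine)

sodium aquadichlorofluorobis(pyridine)vanadate(II)

The 1 sodium counter-ion carries a total charge of +1, so each complex ion is 1−.
Ligand charges: 2×chloro (-1 each), 2×pyridine (neutral), 1×fluoro (-1 each), 1×aqua (neutral); total -3. So V + (-3) = 1−, giving V = +2.
The complex ion is anionic, so vanadium takes the -ate form vanadate(II).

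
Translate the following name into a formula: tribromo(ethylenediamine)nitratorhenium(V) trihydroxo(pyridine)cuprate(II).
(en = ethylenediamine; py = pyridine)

Cation [Re…]: ligand charges -4, Re(V) ⇒ ion charge 1+.
Anion [Cu…]: ligand charges -3, Cu(II) ⇒ ion charge 1−.
One 1+ cation balances one 1− anion.

[ReBr3(en)(NO3)][Cu(OH)3(py)]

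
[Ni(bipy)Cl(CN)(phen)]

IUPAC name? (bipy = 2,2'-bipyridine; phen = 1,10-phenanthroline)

There is no counter-ion, so the complex is neutral overall.
Ligand charges: 1×2,2'-bipyridine (neutral), 1×1,10-phenanthroline (neutral), 1×cyano (-1 each), 1×chloro (-1 each); total -2. So Ni + (-2) = 0, giving Ni = +2.
Ligands are named alphabetically: bipyridine before chloro before cyano before phenanthroline.

(2,2'-bipyridine)chlorocyano(1,10-phenanthroline)nickel(II)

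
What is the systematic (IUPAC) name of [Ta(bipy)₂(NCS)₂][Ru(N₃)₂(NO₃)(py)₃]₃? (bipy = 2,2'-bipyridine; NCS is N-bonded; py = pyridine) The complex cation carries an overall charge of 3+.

The complex cation is given as 3+; its ligand charges sum to -2, so Ta = +5.
With 3 anions per cation, each anion must be 3/3 = 1−.
Anion: ligand charges sum to -3; for the ion to be 1−, Ru = +2.

bis(2,2'-bipyridine)diisothiocyanatotantalum(V) diazidonitratotris(pyridine)ruthenate(II)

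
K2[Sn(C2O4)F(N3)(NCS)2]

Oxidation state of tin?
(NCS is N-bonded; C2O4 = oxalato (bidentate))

2 potassium outside the brackets (+1 each) → the complex ion is 2−.
Ligand charges: 1×N3 = -1; 2×NCS = -2; 1×F = -1; 1×C2O4 = -2; sum -6.
Sn + (-6) = 2− ⇒ Sn is +4.

+4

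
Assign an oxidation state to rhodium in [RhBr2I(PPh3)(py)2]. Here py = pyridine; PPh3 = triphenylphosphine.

+3

No counter-ion: the bracketed complex is neutral.
Ligand charges: 2×Br = -2; 2×py neutral; 1×I = -1; 1×PPh3 neutral; sum -3.
Rh + (-3) = 0 ⇒ Rh is +3.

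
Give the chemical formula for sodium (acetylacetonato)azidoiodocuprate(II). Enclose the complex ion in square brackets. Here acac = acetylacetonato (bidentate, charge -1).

Ligands: 1 iodo (I, -1), 1 acetylacetonato (acac, -1), 1 azido (N3, -1). Ligand charge sum = -3.
With Cu in oxidation state +2, the complex ion is [Cu...]^1−.
Charge balance with sodium (+1) requires 1 complex ion per 1 sodium.

Na[Cu(acac)I(N3)]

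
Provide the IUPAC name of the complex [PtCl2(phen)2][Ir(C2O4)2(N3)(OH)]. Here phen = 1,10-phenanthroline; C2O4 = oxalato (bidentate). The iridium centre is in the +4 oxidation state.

Ir is given as +4; the anion's ligand charges sum to -6, so the complex anion is 2−.
A 1:1 salt means the cation carries the equal and opposite charge, 2+.
Cation: ligand charges sum to -2; for the ion to be 2+, Pt = +4.

dichlorobis(1,10-phenanthroline)platinum(IV) azidohydroxodioxalatoiridate(IV)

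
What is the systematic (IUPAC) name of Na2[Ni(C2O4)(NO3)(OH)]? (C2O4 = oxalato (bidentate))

sodium hydroxonitratooxalatonickelate(II)

The 2 sodium counter-ions carry a total charge of +2, so each complex ion is 2−.
Ligand charges: 1×nitrato (-1 each), 1×hydroxo (-1 each), 1×oxalato (-2 each); total -4. So Ni + (-4) = 2−, giving Ni = +2.
The complex ion is anionic, so nickel takes the -ate form nickelate(II).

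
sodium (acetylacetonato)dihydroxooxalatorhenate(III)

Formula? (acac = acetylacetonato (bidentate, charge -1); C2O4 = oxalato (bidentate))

Na2[Re(acac)(C2O4)(OH)2]

Ligands: 2 hydroxo (OH, -1), 1 acetylacetonato (acac, -1), 1 oxalato (C2O4, -2). Ligand charge sum = -5.
With Re in oxidation state +3, the complex ion is [Re...]^2−.
Charge balance with sodium (+1) requires 1 complex ion per 2 sodium.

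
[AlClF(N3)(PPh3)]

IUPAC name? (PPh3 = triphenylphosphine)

azidochlorofluoro(triphenylphosphine)aluminium(III)

There is no counter-ion, so the complex is neutral overall.
Ligand charges: 1×azido (-1 each), 1×chloro (-1 each), 1×triphenylphosphine (neutral), 1×fluoro (-1 each); total -3. So Al + (-3) = 0, giving Al = +3.
Ligands are named alphabetically: azido before chloro before fluoro before triphenylphosphine.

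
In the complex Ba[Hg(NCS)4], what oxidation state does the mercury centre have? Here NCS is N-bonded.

1 barium outside the brackets (+2 each) → the complex ion is 2−.
Ligand charges: 4×NCS = -4; sum -4.
Hg + (-4) = 2− ⇒ Hg is +2.

+2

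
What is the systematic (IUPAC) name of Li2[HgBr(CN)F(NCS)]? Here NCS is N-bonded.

lithium bromocyanofluoroisothiocyanatomercurate(II)

The 2 lithium counter-ions carry a total charge of +2, so each complex ion is 2−.
Ligand charges: 1×bromo (-1 each), 1×cyano (-1 each), 1×fluoro (-1 each), 1×isothiocyanato (-1 each); total -4. So Hg + (-4) = 2−, giving Hg = +2.
Ligands are named alphabetically: bromo before cyano before fluoro before isothiocyanato.
The complex ion is anionic, so mercury takes the -ate form mercurate(II).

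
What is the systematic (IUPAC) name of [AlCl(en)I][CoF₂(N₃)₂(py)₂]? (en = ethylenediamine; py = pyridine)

chloro(ethylenediamine)iodoaluminium(III) diazidodifluorobis(pyridine)cobaltate(III)

Aluminium is always +3 in its complexes; the cation's ligand charges sum to -2, so the complex cation is 1+.
A 1:1 salt means the anion carries the equal and opposite charge, 1−.
Anion: ligand charges sum to -4; for the ion to be 1−, Co = +3.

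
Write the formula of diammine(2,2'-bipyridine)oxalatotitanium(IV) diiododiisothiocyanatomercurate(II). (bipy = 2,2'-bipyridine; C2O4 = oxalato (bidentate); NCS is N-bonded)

[Ti(bipy)(C2O4)(NH3)2][HgI2(NCS)2]

Cation [Ti…]: ligand charges -2, Ti(IV) ⇒ ion charge 2+.
Anion [Hg…]: ligand charges -4, Hg(II) ⇒ ion charge 2−.
One 2+ cation balances one 2− anion.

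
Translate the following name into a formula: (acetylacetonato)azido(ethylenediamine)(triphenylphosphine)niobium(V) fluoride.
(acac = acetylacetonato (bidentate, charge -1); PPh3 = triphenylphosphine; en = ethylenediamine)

Ligands: 1 acetylacetonato (acac, -1), 1 triphenylphosphine (PPh3, neutral), 1 azido (N3, -1), 1 ethylenediamine (en, neutral). Ligand charge sum = -2.
Charge balance with fluoride (-1) requires 1 complex ion per 3 fluoride.

[Nb(acac)(en)(N3)(PPh3)]F3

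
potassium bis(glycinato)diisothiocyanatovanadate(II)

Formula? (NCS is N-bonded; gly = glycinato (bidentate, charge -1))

K2[V(gly)2(NCS)2]

Ligands: 2 isothiocyanato (NCS, -1), 2 glycinato (gly, -1). Ligand charge sum = -4.
With V in oxidation state +2, the complex ion is [V...]^2−.
Charge balance with potassium (+1) requires 1 complex ion per 2 potassium.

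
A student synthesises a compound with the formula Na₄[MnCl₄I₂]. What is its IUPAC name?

sodium tetrachlorodiiodomanganate(II)

The 4 sodium counter-ions carry a total charge of +4, so each complex ion is 4−.
Ligand charges: 2×iodo (-1 each), 4×chloro (-1 each); total -6. So Mn + (-6) = 4−, giving Mn = +2.
Ligands are named alphabetically: chloro before iodo.
The complex ion is anionic, so manganese takes the -ate form manganate(II).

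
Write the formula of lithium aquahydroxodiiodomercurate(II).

Li[Hg(H2O)I2(OH)]

Ligands: 1 aqua (H2O, neutral), 1 hydroxo (OH, -1), 2 iodo (I, -1). Ligand charge sum = -3.
With Hg in oxidation state +2, the complex ion is [Hg...]^1−.
Charge balance with lithium (+1) requires 1 complex ion per 1 lithium.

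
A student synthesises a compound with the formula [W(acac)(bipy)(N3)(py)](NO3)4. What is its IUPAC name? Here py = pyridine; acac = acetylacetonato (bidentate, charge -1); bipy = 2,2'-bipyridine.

(acetylacetonato)azido(2,2'-bipyridine)(pyridine)tungsten(VI) nitrate

The 4 nitrate counter-ions carry a total charge of -4, so each complex ion is 4+.
Ligand charges: 1×pyridine (neutral), 1×azido (-1 each), 1×acetylacetonato (-1 each), 1×2,2'-bipyridine (neutral); total -2. So W + (-2) = 4+, giving W = +6.
Ligands are named alphabetically: acetylacetonato before azido before bipyridine before pyridine.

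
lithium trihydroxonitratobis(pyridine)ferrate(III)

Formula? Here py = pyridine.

Li[Fe(NO3)(OH)3(py)2]

Ligands: 3 hydroxo (OH, -1), 1 nitrato (NO3, -1), 2 pyridine (py, neutral). Ligand charge sum = -4.
With Fe in oxidation state +3, the complex ion is [Fe...]^1−.
Charge balance with lithium (+1) requires 1 complex ion per 1 lithium.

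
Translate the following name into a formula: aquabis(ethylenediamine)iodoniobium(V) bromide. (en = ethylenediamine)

Ligands: 1 aqua (H2O, neutral), 1 iodo (I, -1), 2 ethylenediamine (en, neutral). Ligand charge sum = -1.
With Nb in oxidation state +5, the complex ion is [Nb...]^4+.
Charge balance with bromide (-1) requires 1 complex ion per 4 bromide.

[Nb(en)2(H2O)I]Br4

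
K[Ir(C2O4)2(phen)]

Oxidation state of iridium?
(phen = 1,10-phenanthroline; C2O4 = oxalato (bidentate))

1 potassium outside the brackets (+1 each) → the complex ion is 1−.
Ligand charges: 1×phen neutral; 2×C2O4 = -4; sum -4.
Ir + (-4) = 1− ⇒ Ir is +3.

+3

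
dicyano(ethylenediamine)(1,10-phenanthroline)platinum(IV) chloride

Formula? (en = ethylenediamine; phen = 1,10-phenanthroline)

Ligands: 2 cyano (CN, -1), 1 ethylenediamine (en, neutral), 1 1,10-phenanthroline (phen, neutral). Ligand charge sum = -2.
With Pt in oxidation state +4, the complex ion is [Pt...]^2+.
Charge balance with chloride (-1) requires 1 complex ion per 2 chloride.

[Pt(CN)2(en)(phen)]Cl2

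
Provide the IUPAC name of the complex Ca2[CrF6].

calcium hexafluorochromate(II)

The 2 calcium counter-ions carry a total charge of +4, so each complex ion is 4−.
Ligand charges: 6×fluoro (-1 each); total -6. So Cr + (-6) = 4−, giving Cr = +2.
The complex ion is anionic, so chromium takes the -ate form chromate(II).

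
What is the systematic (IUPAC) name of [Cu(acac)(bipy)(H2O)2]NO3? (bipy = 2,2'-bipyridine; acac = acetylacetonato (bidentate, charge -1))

(acetylacetonato)diaqua(2,2'-bipyridine)copper(II) nitrate

The 1 nitrate counter-ion carries a total charge of -1, so each complex ion is 1+.
Ligand charges: 1×2,2'-bipyridine (neutral), 1×acetylacetonato (-1 each), 2×aqua (neutral); total -1. So Cu + (-1) = 1+, giving Cu = +2.
Ligands are named alphabetically: acetylacetonato before aqua before bipyridine.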